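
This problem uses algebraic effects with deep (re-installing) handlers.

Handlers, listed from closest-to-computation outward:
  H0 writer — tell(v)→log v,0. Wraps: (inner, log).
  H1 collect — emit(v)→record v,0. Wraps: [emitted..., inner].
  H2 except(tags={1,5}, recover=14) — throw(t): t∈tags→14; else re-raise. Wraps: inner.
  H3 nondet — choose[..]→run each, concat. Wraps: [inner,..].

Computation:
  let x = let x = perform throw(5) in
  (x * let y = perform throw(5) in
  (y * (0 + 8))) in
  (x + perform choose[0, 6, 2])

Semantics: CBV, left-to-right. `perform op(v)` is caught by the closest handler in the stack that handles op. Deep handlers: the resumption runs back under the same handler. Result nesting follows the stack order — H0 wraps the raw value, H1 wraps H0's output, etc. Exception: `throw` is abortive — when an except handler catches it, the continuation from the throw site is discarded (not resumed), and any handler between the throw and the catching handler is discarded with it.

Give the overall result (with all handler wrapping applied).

Working:
throw(5) @ H2 caught ⇒ 14
H3 returns [14]
= [14]

Answer: [14]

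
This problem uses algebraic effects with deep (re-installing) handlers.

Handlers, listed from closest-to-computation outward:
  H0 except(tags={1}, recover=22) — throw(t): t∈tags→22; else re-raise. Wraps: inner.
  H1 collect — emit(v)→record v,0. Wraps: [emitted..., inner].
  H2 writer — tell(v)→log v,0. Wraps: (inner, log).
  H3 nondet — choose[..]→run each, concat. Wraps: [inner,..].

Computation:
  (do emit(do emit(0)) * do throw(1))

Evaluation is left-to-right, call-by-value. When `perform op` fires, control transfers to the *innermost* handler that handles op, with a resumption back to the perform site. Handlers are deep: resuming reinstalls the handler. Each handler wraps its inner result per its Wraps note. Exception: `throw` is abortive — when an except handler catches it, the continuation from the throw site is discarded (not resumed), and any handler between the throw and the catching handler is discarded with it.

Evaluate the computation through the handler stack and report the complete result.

Answer: [([0, 0, 22], ())]

Evaluation trace:
emit(0) @ H1 ⇒ out+=0
emit(0) @ H1 ⇒ out+=0
throw(1) @ H0 caught ⇒ 22
H1 returns [0, 0, 22]
H2 returns ([0, 0, 22], ())
H3 returns [([0, 0, 22], ())]
= [([0, 0, 22], ())]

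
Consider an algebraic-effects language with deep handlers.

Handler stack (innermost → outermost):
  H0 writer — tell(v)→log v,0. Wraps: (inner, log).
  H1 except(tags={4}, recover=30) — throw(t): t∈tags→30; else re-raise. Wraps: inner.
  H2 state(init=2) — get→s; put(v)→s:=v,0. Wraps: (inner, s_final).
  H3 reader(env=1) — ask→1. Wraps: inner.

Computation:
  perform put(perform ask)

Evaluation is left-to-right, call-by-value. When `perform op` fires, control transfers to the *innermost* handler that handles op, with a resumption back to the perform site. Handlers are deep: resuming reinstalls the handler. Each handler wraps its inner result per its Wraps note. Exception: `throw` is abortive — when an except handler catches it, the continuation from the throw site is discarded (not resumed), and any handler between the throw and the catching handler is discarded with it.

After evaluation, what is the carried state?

Answer: 1

Working:
ask @ H3 ⇒ 1
put(1) @ H2 ⇒ s:=1
H0 returns (0, ())
H1 returns (0, ())
H2 returns ((0, ()), 1)
H3 returns ((0, ()), 1)
= ((0, ()), 1)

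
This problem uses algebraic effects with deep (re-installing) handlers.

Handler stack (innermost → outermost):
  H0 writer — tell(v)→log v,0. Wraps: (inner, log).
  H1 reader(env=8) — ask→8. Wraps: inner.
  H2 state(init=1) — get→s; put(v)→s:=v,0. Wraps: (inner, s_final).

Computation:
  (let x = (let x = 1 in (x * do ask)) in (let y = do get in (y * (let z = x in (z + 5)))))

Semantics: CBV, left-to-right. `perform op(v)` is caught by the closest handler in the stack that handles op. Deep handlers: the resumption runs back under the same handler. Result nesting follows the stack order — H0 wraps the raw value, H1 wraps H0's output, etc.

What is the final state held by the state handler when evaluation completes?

Working:
ask @ H1 ⇒ 8
get @ H2 ⇒ 1
H0 returns (13, ())
H1 returns (13, ())
H2 returns ((13, ()), 1)
= ((13, ()), 1)

Answer: 1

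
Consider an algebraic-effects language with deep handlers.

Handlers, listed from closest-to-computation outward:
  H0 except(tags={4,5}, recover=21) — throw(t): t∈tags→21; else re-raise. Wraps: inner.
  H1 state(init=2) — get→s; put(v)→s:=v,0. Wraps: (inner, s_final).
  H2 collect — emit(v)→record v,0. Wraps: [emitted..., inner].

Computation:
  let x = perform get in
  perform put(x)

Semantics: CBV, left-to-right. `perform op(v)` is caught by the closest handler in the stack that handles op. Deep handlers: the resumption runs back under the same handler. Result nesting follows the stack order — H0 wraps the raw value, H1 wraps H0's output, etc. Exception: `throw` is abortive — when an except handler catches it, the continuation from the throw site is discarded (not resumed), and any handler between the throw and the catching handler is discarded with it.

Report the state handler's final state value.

Evaluation trace:
get @ H1 ⇒ 2
put(2) @ H1 ⇒ s:=2
H0 returns 0
H1 returns (0, 2)
H2 returns [(0, 2)]
= [(0, 2)]

Answer: 2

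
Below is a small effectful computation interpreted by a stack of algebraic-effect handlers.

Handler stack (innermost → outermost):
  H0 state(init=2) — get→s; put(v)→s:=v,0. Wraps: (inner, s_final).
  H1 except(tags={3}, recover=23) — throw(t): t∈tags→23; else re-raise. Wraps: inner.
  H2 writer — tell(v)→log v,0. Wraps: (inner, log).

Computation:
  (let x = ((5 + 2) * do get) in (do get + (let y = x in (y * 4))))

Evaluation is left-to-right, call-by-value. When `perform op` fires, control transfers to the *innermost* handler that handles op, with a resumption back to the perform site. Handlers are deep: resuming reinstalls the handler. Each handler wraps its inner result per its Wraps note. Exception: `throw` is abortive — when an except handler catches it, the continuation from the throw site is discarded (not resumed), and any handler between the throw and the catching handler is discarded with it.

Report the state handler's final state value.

Working:
get @ H0 ⇒ 2
get @ H0 ⇒ 2
H0 returns (58, 2)
H1 returns (58, 2)
H2 returns ((58, 2), ())
= ((58, 2), ())

Answer: 2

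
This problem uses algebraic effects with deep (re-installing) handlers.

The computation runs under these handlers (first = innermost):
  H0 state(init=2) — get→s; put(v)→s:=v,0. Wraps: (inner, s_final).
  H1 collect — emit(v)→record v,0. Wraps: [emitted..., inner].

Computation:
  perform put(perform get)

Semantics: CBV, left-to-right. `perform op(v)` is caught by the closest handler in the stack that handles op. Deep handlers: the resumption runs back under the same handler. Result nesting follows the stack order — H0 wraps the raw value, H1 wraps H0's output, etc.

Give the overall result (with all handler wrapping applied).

Answer: [(0, 2)]

Evaluation trace:
get @ H0 ⇒ 2
put(2) @ H0 ⇒ s:=2
H0 returns (0, 2)
H1 returns [(0, 2)]
= [(0, 2)]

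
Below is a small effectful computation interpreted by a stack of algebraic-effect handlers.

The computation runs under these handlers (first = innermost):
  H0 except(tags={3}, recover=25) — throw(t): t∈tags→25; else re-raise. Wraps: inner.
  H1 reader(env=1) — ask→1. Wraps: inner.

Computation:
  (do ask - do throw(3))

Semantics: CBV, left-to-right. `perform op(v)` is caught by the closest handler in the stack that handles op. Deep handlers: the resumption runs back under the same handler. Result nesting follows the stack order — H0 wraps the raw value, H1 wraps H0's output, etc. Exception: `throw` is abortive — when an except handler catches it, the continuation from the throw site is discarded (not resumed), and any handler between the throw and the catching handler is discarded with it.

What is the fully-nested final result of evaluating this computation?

Answer: 25

Evaluation trace:
ask @ H1 ⇒ 1
throw(3) @ H0 caught ⇒ 25
H1 returns 25
= 25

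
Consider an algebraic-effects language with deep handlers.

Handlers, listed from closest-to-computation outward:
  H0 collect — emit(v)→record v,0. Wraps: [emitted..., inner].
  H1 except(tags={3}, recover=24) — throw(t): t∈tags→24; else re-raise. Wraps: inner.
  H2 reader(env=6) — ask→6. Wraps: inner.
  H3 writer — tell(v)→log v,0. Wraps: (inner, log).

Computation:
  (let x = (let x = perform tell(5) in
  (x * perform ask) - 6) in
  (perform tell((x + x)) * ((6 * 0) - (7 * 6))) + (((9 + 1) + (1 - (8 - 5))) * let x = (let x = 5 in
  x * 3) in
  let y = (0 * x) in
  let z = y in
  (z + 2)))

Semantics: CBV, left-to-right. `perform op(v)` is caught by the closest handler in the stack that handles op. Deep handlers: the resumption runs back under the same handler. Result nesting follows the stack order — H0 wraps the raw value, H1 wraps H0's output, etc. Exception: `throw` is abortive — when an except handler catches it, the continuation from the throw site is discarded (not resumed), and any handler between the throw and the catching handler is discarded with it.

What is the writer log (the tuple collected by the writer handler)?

Working:
tell(5) @ H3 ⇒ log+=5
ask @ H2 ⇒ 6
tell(-12) @ H3 ⇒ log+=-12
H0 returns [16]
H1 returns [16]
H2 returns [16]
H3 returns ([16], (5, -12))
= ([16], (5, -12))

Answer: (5, -12)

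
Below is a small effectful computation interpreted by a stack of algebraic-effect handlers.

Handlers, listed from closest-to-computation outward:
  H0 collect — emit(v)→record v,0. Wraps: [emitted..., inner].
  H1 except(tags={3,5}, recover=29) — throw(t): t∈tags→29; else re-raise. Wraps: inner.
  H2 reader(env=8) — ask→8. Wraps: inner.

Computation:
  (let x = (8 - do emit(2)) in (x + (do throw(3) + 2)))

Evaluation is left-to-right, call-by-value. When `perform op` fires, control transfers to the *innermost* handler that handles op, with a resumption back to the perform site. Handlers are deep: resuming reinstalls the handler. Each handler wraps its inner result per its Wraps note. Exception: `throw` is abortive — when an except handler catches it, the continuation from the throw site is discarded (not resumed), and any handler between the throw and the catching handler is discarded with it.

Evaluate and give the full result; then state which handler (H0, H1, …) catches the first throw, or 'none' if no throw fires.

Evaluation trace:
emit(2) @ H0 ⇒ out+=2
throw(3) @ H1 caught ⇒ 29
H2 returns 29
= 29

Answer: 29 ; first throw caught by: H1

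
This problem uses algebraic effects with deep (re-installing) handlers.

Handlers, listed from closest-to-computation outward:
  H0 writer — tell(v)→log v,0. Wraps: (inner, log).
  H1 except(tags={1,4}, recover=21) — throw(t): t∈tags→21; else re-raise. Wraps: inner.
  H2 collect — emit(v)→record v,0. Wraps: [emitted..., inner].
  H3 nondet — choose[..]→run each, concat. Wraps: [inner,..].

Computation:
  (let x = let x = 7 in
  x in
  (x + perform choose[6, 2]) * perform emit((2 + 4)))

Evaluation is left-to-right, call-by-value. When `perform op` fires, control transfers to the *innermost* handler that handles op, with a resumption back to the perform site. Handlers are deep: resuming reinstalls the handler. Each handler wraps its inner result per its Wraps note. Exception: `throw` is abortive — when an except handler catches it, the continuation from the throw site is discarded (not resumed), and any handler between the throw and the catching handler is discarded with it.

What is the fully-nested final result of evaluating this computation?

Evaluation trace:
choose[6, 2] @ H3
  branch[0] choose=6:
    emit(6) @ H2 ⇒ out+=6
    H0 returns (0, ())
    H1 returns (0, ())
    H2 returns [6, (0, ())]
    H3 returns [[6, (0, ())]]
  branch[1] choose=2:
    emit(6) @ H2 ⇒ out+=6
    H0 returns (0, ())
    H1 returns (0, ())
    H2 returns [6, (0, ())]
    H3 returns [[6, (0, ())]]
= [[6, (0, ())], [6, (0, ())]]

Answer: [[6, (0, ())], [6, (0, ())]]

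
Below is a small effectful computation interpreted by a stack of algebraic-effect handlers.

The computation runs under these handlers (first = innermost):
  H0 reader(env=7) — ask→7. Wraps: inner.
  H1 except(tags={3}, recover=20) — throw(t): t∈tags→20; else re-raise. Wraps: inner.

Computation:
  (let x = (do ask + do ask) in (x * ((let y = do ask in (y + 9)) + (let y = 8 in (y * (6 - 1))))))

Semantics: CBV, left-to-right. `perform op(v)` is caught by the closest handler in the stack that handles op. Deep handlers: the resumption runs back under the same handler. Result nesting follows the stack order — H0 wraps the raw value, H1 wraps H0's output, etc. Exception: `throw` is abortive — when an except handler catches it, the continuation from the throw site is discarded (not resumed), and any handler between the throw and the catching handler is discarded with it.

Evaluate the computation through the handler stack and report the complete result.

Answer: 784

Step-by-step:
ask @ H0 ⇒ 7
ask @ H0 ⇒ 7
ask @ H0 ⇒ 7
H0 returns 784
H1 returns 784
= 784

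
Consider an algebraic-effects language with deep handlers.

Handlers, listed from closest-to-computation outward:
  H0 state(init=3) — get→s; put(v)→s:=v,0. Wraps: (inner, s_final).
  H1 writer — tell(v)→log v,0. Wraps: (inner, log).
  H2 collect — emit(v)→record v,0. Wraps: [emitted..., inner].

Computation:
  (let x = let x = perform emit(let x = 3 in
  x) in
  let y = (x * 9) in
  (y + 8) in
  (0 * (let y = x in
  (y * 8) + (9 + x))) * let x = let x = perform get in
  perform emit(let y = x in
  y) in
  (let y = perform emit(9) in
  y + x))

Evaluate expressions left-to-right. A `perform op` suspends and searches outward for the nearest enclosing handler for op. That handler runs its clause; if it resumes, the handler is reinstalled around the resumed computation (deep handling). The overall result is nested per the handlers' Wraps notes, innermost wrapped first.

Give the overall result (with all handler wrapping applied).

Answer: [3, 3, 9, ((0, 3), ())]

Evaluation trace:
emit(3) @ H2 ⇒ out+=3
get @ H0 ⇒ 3
emit(3) @ H2 ⇒ out+=3
emit(9) @ H2 ⇒ out+=9
H0 returns (0, 3)
H1 returns ((0, 3), ())
H2 returns [3, 3, 9, ((0, 3), ())]
= [3, 3, 9, ((0, 3), ())]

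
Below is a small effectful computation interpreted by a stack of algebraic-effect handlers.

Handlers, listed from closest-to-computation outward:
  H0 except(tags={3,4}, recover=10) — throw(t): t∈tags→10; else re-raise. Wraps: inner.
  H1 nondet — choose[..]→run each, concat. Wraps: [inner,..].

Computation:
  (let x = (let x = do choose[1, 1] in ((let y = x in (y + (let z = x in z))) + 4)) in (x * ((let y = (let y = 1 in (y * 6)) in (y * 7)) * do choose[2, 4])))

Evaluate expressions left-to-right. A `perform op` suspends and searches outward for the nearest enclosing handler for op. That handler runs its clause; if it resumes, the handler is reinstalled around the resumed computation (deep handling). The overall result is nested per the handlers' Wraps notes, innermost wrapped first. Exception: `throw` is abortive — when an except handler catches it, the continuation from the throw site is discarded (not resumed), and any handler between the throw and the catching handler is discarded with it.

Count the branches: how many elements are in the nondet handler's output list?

Step-by-step:
choose[1, 1] @ H1
  branch[0] choose=1:
    choose[2, 4] @ H1
      branch[0] choose=2:
        H0 returns 504
        H1 returns [504]
      branch[1] choose=4:
        H0 returns 1008
        H1 returns [1008]
  branch[1] choose=1:
    choose[2, 4] @ H1
      branch[0] choose=2:
        H0 returns 504
        H1 returns [504]
      branch[1] choose=4:
        H0 returns 1008
        H1 returns [1008]
= [504, 1008, 504, 1008]

Answer: 4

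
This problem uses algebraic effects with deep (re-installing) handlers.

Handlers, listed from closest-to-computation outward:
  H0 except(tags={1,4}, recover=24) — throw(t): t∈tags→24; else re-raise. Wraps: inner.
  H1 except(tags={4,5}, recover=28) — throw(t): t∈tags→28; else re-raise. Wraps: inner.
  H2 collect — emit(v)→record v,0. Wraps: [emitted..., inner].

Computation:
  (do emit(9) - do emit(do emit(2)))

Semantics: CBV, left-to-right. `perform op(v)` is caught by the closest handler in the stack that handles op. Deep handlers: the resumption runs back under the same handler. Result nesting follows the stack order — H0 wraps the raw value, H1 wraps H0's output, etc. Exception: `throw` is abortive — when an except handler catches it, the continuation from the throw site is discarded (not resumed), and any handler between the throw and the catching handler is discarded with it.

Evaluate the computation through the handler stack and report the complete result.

Answer: [9, 2, 0, 0]

Step-by-step:
emit(9) @ H2 ⇒ out+=9
emit(2) @ H2 ⇒ out+=2
emit(0) @ H2 ⇒ out+=0
H0 returns 0
H1 returns 0
H2 returns [9, 2, 0, 0]
= [9, 2, 0, 0]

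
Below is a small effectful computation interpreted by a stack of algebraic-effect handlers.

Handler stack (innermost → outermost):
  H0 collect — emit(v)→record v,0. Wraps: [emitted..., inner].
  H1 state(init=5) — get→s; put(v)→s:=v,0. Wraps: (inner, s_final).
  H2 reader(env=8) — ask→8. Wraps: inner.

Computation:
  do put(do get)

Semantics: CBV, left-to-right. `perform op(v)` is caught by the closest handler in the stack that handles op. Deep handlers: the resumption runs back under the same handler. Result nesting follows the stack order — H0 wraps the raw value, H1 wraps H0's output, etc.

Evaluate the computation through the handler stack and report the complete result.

Step-by-step:
get @ H1 ⇒ 5
put(5) @ H1 ⇒ s:=5
H0 returns [0]
H1 returns ([0], 5)
H2 returns ([0], 5)
= ([0], 5)

Answer: ([0], 5)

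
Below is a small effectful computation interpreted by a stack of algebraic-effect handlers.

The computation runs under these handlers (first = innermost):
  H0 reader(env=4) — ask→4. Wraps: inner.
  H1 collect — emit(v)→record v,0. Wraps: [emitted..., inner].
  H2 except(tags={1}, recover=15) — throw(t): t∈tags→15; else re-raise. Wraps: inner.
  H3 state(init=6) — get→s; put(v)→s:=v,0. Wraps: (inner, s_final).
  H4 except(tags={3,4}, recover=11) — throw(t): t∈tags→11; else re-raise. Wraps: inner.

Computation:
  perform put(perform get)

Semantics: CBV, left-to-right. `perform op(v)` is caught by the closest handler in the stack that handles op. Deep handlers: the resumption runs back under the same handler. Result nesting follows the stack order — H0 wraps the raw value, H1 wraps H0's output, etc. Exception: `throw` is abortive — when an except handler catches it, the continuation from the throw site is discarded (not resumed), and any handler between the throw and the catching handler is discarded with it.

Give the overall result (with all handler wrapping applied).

Evaluation trace:
get @ H3 ⇒ 6
put(6) @ H3 ⇒ s:=6
H0 returns 0
H1 returns [0]
H2 returns [0]
H3 returns ([0], 6)
H4 returns ([0], 6)
= ([0], 6)

Answer: ([0], 6)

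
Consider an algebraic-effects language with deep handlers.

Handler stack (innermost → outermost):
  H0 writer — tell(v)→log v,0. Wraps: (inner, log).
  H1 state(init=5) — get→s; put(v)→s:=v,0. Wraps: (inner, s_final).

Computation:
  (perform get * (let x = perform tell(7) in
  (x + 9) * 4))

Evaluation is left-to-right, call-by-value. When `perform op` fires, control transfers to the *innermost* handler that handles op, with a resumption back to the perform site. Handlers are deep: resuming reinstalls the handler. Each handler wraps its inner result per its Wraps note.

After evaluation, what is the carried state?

Answer: 5

Working:
get @ H1 ⇒ 5
tell(7) @ H0 ⇒ log+=7
H0 returns (180, (7))
H1 returns ((180, (7)), 5)
= ((180, (7)), 5)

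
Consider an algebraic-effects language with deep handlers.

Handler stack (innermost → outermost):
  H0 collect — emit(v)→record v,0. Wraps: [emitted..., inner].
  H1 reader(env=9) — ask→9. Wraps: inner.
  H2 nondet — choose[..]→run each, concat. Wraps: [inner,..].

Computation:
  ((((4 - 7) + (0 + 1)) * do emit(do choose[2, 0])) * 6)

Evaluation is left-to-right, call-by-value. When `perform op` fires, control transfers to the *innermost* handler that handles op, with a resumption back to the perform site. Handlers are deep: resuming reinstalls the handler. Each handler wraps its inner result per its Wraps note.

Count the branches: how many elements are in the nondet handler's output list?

Step-by-step:
choose[2, 0] @ H2
  branch[0] choose=2:
    emit(2) @ H0 ⇒ out+=2
    H0 returns [2, 0]
    H1 returns [2, 0]
    H2 returns [[2, 0]]
  branch[1] choose=0:
    emit(0) @ H0 ⇒ out+=0
    H0 returns [0, 0]
    H1 returns [0, 0]
    H2 returns [[0, 0]]
= [[2, 0], [0, 0]]

Answer: 2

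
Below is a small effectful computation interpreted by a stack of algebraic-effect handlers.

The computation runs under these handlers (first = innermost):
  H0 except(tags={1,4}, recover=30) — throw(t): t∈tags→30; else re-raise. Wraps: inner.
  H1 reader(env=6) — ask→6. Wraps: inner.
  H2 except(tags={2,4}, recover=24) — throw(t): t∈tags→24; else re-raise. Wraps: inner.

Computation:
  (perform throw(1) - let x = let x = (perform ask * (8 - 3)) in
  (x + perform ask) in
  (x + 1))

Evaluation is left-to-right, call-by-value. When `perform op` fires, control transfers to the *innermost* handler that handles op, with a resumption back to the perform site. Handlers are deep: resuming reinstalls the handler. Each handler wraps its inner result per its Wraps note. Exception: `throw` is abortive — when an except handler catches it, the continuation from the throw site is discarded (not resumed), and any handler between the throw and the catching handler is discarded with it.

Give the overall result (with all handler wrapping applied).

Answer: 30

Working:
throw(1) @ H0 caught ⇒ 30
H1 returns 30
H2 returns 30
= 30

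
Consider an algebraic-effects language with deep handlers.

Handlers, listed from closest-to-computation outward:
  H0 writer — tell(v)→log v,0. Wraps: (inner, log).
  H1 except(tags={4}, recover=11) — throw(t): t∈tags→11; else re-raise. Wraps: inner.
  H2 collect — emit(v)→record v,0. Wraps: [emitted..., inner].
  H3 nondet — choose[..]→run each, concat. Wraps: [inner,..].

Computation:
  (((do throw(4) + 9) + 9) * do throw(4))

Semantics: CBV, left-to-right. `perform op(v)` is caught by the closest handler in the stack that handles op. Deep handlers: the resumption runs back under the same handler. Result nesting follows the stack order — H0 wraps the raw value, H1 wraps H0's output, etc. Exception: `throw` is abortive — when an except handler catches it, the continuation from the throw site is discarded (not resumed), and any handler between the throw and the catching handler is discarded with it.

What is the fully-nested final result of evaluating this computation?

Answer: [[11]]

Evaluation trace:
throw(4) @ H1 caught ⇒ 11
H2 returns [11]
H3 returns [[11]]
= [[11]]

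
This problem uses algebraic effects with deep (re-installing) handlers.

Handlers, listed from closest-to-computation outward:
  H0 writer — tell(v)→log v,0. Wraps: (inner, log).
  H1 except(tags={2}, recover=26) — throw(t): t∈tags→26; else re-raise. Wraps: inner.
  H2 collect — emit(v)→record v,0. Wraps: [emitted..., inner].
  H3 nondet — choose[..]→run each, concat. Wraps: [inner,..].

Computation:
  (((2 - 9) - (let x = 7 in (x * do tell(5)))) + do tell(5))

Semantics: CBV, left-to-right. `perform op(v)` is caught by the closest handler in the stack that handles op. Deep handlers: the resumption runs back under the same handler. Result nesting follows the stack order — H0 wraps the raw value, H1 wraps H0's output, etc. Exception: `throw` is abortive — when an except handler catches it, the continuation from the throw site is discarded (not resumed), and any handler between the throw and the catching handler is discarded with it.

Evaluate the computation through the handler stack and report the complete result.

Answer: [[(-7, (5, 5))]]

Evaluation trace:
tell(5) @ H0 ⇒ log+=5
tell(5) @ H0 ⇒ log+=5
H0 returns (-7, (5, 5))
H1 returns (-7, (5, 5))
H2 returns [(-7, (5, 5))]
H3 returns [[(-7, (5, 5))]]
= [[(-7, (5, 5))]]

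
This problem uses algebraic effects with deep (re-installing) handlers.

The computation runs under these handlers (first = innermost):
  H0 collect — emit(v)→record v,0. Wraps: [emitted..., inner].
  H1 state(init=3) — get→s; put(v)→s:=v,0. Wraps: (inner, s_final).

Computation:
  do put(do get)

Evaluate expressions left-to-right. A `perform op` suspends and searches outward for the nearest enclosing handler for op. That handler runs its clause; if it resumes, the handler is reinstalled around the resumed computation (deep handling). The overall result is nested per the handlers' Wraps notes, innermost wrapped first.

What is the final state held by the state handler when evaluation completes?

Working:
get @ H1 ⇒ 3
put(3) @ H1 ⇒ s:=3
H0 returns [0]
H1 returns ([0], 3)
= ([0], 3)

Answer: 3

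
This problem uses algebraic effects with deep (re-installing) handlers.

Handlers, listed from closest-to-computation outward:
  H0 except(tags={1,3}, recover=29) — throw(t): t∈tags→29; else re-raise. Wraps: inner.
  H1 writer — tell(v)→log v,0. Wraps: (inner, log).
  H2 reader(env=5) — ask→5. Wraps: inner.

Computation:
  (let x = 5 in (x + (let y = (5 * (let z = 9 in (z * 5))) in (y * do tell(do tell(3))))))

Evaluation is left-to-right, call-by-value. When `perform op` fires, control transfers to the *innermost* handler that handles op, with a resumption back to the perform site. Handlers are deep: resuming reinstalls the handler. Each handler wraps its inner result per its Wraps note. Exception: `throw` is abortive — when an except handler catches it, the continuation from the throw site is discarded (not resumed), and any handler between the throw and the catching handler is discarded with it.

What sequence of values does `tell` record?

Answer: (3, 0)

Evaluation trace:
tell(3) @ H1 ⇒ log+=3
tell(0) @ H1 ⇒ log+=0
H0 returns 5
H1 returns (5, (3, 0))
H2 returns (5, (3, 0))
= (5, (3, 0))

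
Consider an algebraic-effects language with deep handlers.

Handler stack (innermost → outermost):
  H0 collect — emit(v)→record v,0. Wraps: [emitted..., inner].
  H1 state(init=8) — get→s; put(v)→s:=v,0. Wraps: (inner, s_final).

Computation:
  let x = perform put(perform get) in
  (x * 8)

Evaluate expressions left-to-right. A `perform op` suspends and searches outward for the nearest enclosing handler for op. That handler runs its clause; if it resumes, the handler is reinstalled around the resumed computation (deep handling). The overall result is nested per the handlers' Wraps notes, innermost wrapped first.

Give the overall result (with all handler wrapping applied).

Answer: ([0], 8)

Working:
get @ H1 ⇒ 8
put(8) @ H1 ⇒ s:=8
H0 returns [0]
H1 returns ([0], 8)
= ([0], 8)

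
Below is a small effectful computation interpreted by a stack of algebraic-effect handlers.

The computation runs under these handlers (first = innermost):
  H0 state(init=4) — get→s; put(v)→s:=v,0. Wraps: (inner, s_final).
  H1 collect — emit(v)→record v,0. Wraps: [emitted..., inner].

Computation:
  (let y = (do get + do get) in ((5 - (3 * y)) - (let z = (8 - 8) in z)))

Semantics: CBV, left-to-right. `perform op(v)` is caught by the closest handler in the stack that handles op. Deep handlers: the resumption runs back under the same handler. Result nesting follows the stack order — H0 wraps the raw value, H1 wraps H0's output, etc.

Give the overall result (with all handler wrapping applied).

Step-by-step:
get @ H0 ⇒ 4
get @ H0 ⇒ 4
H0 returns (-19, 4)
H1 returns [(-19, 4)]
= [(-19, 4)]

Answer: [(-19, 4)]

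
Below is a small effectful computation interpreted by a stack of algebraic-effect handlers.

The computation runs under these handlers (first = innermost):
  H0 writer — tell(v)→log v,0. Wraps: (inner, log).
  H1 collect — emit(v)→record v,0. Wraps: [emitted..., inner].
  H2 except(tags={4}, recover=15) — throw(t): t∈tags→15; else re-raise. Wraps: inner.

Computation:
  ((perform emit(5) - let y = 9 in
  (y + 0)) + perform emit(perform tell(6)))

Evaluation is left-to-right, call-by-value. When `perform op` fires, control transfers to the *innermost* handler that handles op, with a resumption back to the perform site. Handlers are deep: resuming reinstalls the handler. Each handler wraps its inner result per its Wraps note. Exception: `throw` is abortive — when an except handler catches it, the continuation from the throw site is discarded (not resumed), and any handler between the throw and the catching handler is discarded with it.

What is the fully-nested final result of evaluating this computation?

Answer: [5, 0, (-9, (6))]

Step-by-step:
emit(5) @ H1 ⇒ out+=5
tell(6) @ H0 ⇒ log+=6
emit(0) @ H1 ⇒ out+=0
H0 returns (-9, (6))
H1 returns [5, 0, (-9, (6))]
H2 returns [5, 0, (-9, (6))]
= [5, 0, (-9, (6))]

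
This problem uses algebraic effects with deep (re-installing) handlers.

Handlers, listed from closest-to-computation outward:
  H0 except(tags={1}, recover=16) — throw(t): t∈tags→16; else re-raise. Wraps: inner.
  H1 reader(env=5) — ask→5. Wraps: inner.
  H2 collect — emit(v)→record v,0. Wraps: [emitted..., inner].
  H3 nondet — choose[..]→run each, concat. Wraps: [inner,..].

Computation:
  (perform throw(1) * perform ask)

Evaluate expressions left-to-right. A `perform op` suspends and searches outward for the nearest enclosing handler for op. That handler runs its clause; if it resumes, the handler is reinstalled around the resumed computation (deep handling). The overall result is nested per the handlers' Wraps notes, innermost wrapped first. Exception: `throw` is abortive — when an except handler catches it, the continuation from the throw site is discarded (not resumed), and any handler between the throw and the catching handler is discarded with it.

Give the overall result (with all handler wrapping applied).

Answer: [[16]]

Step-by-step:
throw(1) @ H0 caught ⇒ 16
H1 returns 16
H2 returns [16]
H3 returns [[16]]
= [[16]]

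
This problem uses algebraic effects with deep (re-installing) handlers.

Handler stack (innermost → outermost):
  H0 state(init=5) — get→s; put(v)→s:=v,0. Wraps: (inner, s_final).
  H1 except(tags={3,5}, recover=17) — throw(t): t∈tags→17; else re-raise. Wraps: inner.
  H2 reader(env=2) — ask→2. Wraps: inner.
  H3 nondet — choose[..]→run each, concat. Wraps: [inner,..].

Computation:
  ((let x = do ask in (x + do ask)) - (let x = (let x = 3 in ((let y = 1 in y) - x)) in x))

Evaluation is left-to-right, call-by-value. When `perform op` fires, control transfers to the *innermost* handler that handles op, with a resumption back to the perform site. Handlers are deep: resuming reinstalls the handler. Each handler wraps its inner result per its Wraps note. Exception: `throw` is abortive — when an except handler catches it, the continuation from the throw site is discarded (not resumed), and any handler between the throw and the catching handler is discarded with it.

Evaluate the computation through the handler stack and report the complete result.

Answer: [(6, 5)]

Step-by-step:
ask @ H2 ⇒ 2
ask @ H2 ⇒ 2
H0 returns (6, 5)
H1 returns (6, 5)
H2 returns (6, 5)
H3 returns [(6, 5)]
= [(6, 5)]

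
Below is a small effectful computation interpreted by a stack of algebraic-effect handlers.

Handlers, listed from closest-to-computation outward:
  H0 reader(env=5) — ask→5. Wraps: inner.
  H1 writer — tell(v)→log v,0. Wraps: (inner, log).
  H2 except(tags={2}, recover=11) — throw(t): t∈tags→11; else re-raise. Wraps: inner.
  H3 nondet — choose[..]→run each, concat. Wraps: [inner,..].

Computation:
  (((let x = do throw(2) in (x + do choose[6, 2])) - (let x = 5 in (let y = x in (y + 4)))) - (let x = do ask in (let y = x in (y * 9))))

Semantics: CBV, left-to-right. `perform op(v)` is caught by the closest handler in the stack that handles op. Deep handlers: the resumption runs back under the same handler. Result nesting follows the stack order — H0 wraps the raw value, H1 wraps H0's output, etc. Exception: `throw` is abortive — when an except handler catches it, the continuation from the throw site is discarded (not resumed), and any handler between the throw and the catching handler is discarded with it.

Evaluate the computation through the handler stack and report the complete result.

Answer: [11]

Working:
throw(2) @ H2 caught ⇒ 11
H3 returns [11]
= [11]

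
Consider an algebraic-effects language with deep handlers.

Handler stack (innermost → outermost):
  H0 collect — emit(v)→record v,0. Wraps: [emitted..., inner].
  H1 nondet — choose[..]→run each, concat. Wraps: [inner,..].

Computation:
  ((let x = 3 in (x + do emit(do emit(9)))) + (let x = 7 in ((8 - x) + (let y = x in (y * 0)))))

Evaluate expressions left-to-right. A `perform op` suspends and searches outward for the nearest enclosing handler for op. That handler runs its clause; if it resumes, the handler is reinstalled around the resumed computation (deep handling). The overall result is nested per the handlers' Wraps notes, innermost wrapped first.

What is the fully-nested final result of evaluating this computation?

Evaluation trace:
emit(9) @ H0 ⇒ out+=9
emit(0) @ H0 ⇒ out+=0
H0 returns [9, 0, 4]
H1 returns [[9, 0, 4]]
= [[9, 0, 4]]

Answer: [[9, 0, 4]]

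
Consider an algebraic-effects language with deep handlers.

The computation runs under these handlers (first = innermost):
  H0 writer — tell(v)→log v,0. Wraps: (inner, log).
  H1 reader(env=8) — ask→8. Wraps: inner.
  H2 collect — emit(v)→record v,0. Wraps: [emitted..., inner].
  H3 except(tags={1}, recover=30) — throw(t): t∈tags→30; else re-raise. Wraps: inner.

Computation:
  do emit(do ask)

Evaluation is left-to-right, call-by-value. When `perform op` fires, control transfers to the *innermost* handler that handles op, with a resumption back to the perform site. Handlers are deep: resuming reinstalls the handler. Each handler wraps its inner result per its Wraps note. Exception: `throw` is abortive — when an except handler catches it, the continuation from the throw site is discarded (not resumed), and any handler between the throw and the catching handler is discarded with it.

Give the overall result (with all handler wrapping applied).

Answer: [8, (0, ())]

Working:
ask @ H1 ⇒ 8
emit(8) @ H2 ⇒ out+=8
H0 returns (0, ())
H1 returns (0, ())
H2 returns [8, (0, ())]
H3 returns [8, (0, ())]
= [8, (0, ())]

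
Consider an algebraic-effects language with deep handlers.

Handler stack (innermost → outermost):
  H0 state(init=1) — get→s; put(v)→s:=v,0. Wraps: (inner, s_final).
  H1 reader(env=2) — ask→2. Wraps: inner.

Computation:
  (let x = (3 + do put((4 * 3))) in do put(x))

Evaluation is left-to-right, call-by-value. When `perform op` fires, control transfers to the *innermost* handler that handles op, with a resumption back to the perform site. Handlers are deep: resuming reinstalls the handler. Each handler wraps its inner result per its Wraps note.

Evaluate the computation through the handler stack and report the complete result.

Working:
put(12) @ H0 ⇒ s:=12
put(3) @ H0 ⇒ s:=3
H0 returns (0, 3)
H1 returns (0, 3)
= (0, 3)

Answer: (0, 3)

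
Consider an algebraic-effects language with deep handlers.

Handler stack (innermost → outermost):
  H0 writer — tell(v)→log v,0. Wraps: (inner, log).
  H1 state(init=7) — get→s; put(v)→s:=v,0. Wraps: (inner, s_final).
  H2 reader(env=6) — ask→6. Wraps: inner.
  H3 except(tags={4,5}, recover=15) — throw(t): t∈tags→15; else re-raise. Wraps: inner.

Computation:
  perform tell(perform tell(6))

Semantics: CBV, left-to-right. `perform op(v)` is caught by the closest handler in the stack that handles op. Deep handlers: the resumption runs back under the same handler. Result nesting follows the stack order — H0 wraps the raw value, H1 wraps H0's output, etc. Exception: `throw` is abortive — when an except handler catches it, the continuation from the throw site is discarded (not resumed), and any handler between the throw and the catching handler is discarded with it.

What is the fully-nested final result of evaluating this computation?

Step-by-step:
tell(6) @ H0 ⇒ log+=6
tell(0) @ H0 ⇒ log+=0
H0 returns (0, (6, 0))
H1 returns ((0, (6, 0)), 7)
H2 returns ((0, (6, 0)), 7)
H3 returns ((0, (6, 0)), 7)
= ((0, (6, 0)), 7)

Answer: ((0, (6, 0)), 7)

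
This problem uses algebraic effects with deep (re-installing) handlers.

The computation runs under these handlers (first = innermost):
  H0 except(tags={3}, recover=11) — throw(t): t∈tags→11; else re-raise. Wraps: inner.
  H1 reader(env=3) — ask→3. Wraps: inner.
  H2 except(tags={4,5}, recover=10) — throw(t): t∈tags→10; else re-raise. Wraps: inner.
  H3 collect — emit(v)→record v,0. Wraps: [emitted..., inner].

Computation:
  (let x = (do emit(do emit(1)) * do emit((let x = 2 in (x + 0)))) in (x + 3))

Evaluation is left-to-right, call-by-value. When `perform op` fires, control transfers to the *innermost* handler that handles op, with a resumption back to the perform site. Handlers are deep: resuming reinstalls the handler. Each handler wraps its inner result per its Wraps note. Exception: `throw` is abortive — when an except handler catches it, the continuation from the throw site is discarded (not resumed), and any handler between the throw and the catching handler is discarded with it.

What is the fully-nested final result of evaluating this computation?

Answer: [1, 0, 2, 3]

Evaluation trace:
emit(1) @ H3 ⇒ out+=1
emit(0) @ H3 ⇒ out+=0
emit(2) @ H3 ⇒ out+=2
H0 returns 3
H1 returns 3
H2 returns 3
H3 returns [1, 0, 2, 3]
= [1, 0, 2, 3]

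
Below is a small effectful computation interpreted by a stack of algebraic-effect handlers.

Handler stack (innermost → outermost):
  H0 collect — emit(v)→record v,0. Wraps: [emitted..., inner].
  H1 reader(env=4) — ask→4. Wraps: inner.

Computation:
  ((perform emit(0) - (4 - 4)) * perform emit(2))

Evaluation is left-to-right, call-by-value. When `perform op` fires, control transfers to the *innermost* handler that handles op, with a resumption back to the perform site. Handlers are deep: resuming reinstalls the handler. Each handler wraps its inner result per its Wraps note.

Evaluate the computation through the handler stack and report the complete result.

Evaluation trace:
emit(0) @ H0 ⇒ out+=0
emit(2) @ H0 ⇒ out+=2
H0 returns [0, 2, 0]
H1 returns [0, 2, 0]
= [0, 2, 0]

Answer: [0, 2, 0]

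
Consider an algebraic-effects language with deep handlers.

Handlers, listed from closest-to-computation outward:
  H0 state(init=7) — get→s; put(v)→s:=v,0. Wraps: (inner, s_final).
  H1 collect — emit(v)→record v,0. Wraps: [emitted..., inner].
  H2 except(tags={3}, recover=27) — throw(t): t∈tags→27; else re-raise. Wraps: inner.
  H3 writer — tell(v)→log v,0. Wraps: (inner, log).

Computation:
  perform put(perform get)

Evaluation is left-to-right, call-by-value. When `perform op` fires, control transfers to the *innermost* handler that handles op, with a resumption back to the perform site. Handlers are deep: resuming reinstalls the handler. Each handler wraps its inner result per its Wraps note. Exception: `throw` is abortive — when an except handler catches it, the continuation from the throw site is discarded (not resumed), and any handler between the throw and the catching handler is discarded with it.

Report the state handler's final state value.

Answer: 7

Step-by-step:
get @ H0 ⇒ 7
put(7) @ H0 ⇒ s:=7
H0 returns (0, 7)
H1 returns [(0, 7)]
H2 returns [(0, 7)]
H3 returns ([(0, 7)], ())
= ([(0, 7)], ())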